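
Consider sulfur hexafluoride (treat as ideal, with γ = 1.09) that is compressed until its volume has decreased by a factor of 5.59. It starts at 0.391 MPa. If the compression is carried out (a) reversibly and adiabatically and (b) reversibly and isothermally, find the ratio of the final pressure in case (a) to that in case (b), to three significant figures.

P_adiabatic / P_isothermal ≈ 1.17

Isothermal: P_b = P₁(V₁/V₂) = 0.391×5.59.
Adiabatic: P_a = P₁(V₁/V₂)^γ = 0.391×5.59^(1.09).
P_a/P_b = (V₁/V₂)^(γ−1) = 5.59^(0.09) = 1.168.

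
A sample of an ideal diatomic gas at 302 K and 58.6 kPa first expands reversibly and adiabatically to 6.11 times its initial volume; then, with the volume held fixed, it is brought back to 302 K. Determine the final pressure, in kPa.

P₃ ≈ 9.59 kPa

For a diatomic ideal gas γ = 7/5.
Adiabatic step (PV^γ = const): P₂ = 58.6×(1/6.11)^(7/5) = 4.65 kPa; T₂ = 302×(1/6.11)^(2/5) = 146.4 K.
Isochoric: P₃ = P₂(T₃/T₂) = 4.65 × (302/146.4) = 9.591 kPa.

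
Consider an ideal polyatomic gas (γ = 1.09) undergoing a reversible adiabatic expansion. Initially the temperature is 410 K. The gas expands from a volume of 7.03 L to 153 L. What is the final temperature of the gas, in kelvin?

Adiabatic: T₁V₁^(γ−1) = T₂V₂^(γ−1) ⇒ T₂ = T₁ (V₁/V₂)^(γ−1).
T₂ = 410 × (7.03/153)^(0.09) = 310.7 K.

T₂ ≈ 311 K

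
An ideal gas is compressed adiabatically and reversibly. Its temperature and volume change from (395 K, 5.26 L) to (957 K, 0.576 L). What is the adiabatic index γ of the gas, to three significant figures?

TV^(γ−1) = const ⇒ γ − 1 = ln(T₂/T₁) / ln(V₁/V₂).
γ = 1 + ln(957/395) / ln(5.26/0.576) = 1.4.

γ ≈ 1.40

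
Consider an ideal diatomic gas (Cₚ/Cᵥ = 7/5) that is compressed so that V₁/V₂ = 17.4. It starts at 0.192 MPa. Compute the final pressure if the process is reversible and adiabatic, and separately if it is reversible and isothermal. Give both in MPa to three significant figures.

adiabatic: 10.5 MPa; isothermal: 3.34 MPa

Isothermal: P₂ = P₁(V₁/V₂) = 0.192×17.4 = 3.341 MPa.
Adiabatic: P₂ = P₁(V₁/V₂)^γ = 0.192×17.4^(7/5) = 10.47 MPa.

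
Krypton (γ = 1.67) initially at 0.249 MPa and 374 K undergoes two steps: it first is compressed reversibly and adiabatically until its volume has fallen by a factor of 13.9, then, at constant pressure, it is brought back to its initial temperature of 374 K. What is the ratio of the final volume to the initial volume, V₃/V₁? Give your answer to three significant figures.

Adiabatic step: V₂/V₁ = 0.07194; T₂ = T₁·13.9^(0.67) = 2181 K.
Isobaric step: V₃/V₂ = T₃/T₂ = 374/2181.
V₃/V₁ = (V₂/V₁)(V₃/V₂) = 0.07194 × (374/2181) = 0.01234.

V₃/V₁ ≈ 0.0123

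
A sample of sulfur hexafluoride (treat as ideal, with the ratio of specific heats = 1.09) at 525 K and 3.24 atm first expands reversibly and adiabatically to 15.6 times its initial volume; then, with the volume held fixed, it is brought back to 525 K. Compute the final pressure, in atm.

Adiabatic step (PV^γ = const): P₂ = 3.24×(1/15.6)^(1.09) = 0.1622 atm; T₂ = 525×(1/15.6)^(0.09) = 410 K.
Isochoric: P₃ = P₂(T₃/T₂) = 0.1622 × (525/410) = 0.2077 atm.

P₃ ≈ 0.208 atm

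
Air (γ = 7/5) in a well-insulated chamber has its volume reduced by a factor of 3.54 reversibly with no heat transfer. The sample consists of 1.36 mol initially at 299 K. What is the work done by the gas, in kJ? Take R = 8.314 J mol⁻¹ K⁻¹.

W ≈ -5.56 kJ

Adiabatic: T₁V₁^(γ−1) = T₂V₂^(γ−1) ⇒ T₂ = T₁ (V₁/V₂)^(γ−1).
T₂ = 299 × 3.54^(2/5) = 495.8 K.
Q = 0, so ΔU = W_on_gas = nCᵥΔT with Cᵥ = R/(γ−1) = 20.79 J/(mol·K).
ΔU = 1.36 × 20.79 × (495.8 − 299) = 5562 J.
Work done by the gas = −ΔU = -5562 J.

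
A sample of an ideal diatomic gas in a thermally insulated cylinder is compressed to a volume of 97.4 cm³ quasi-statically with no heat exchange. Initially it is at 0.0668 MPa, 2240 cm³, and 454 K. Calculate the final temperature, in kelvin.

Adiabatic: T₁V₁^(γ−1) = T₂V₂^(γ−1) ⇒ T₂ = T₁ (V₁/V₂)^(γ−1).
γ = 7/5 for a diatomic ideal gas.
T₂ = 454 × (2240/97.4)^(2/5) = 1591 K.

T₂ ≈ 1590 K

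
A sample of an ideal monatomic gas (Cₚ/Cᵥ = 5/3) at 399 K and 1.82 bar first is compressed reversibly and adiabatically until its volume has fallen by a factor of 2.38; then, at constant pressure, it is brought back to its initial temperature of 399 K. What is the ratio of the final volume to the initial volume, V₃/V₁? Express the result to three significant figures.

Adiabatic step: V₂/V₁ = 0.4202; T₂ = T₁·2.38^(2/3) = 711.3 K.
Isobaric step: V₃/V₂ = T₃/T₂ = 399/711.3.
V₃/V₁ = (V₂/V₁)(V₃/V₂) = 0.4202 × (399/711.3) = 0.2357.

V₃/V₁ ≈ 0.236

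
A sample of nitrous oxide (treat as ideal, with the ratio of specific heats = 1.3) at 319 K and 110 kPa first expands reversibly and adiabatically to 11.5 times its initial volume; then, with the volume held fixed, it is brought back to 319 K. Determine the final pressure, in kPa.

P₃ ≈ 9.57 kPa

Adiabatic step (PV^γ = const): P₂ = 110×(1/11.5)^(1.3) = 4.597 kPa; T₂ = 319×(1/11.5)^(0.3) = 153.3 K.
Isochoric: P₃ = P₂(T₃/T₂) = 4.597 × (319/153.3) = 9.565 kPa.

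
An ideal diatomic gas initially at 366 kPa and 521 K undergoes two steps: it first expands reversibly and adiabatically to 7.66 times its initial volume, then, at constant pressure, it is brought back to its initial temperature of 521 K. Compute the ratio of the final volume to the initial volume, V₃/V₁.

For a diatomic ideal gas γ = 7/5.
Adiabatic step: V₂/V₁ = 7.66; T₂ = T₁·(1/7.66)^(2/5) = 230.8 K.
Isobaric step: V₃/V₂ = T₃/T₂ = 521/230.8.
V₃/V₁ = (V₂/V₁)(V₃/V₂) = 7.66 × (521/230.8) = 17.29.

V₃/V₁ ≈ 17.3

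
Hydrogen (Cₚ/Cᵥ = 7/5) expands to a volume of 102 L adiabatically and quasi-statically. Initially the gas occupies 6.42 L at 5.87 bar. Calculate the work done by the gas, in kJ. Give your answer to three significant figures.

W ≈ 6.30 kJ

P₂ = P₁(V₁/V₂)^γ = 5.87×(6.42/102)^(7/5) = 0.1222 bar.
For a reversible adiabat, W_by_gas = (P₁V₁ − P₂V₂)/(γ−1).
W_by = (587000×0.00642 − 12220×0.102) / (2/5) = 6305 J.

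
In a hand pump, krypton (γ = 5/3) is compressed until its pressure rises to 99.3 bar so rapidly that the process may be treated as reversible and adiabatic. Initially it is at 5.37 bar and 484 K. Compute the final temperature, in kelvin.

Along an adiabat T P^((1−γ)/γ) is constant, so T₂ = T₁ (P₂/P₁)^((γ−1)/γ).
T₂ = 484 × (99.3/5.37)^(2/5) = 1555 K.

T₂ ≈ 1550 K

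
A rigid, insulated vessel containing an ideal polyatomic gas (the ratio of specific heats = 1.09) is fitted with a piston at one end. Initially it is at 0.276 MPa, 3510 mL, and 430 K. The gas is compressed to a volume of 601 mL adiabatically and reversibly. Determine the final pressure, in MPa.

P₂ ≈ 1.89 MPa

Since PV^γ is constant along a reversible adiabat, P₂ = P₁ (V₁/V₂)^γ.
P₂ = 0.276 × (3510/601)^(1.09) = 1.889 MPa.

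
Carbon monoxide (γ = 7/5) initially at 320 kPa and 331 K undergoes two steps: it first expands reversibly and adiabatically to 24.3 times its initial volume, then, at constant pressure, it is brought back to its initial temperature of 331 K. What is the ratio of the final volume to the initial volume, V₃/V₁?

V₃/V₁ ≈ 87.1

Adiabatic step: V₂/V₁ = 24.3; T₂ = T₁·(1/24.3)^(2/5) = 92.38 K.
Isobaric step: V₃/V₂ = T₃/T₂ = 331/92.38.
V₃/V₁ = (V₂/V₁)(V₃/V₂) = 24.3 × (331/92.38) = 87.07.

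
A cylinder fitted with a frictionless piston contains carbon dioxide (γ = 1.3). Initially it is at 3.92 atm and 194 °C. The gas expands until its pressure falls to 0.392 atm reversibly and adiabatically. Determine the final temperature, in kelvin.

Along an adiabat T P^((1−γ)/γ) is constant, so T₂ = T₁ (P₂/P₁)^((γ−1)/γ).
T₁ = 194 °C = 467.1 K.
T₂ = 467.1 × (0.392/3.92)^(0.231) = 274.6 K.

T₂ ≈ 275 K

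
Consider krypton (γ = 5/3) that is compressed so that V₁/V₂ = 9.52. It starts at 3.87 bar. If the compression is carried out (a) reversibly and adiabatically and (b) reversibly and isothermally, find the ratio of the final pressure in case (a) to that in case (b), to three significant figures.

P_adiabatic / P_isothermal ≈ 4.49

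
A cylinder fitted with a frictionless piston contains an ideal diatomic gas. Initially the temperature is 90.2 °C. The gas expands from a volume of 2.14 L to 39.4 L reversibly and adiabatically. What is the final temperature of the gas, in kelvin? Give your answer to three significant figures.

Adiabatic: T₁V₁^(γ−1) = T₂V₂^(γ−1) ⇒ T₂ = T₁ (V₁/V₂)^(γ−1).
For a diatomic ideal gas γ = 7/5, so γ−1 = 2/5.
T₁ = 90.2 °C = 363.3 K.
T₂ = 363.3 × (2.14/39.4)^(2/5) = 113.3 K.

T₂ ≈ 113 K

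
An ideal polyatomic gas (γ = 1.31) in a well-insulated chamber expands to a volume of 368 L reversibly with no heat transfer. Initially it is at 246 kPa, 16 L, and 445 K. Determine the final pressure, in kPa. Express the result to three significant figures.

P₂ ≈ 4.05 kPa

Adiabatic: P₁V₁^γ = P₂V₂^γ ⇒ P₂ = P₁ (V₁/V₂)^γ.
P₂ = 246 × (16/368)^(1.31) = 4.046 kPa.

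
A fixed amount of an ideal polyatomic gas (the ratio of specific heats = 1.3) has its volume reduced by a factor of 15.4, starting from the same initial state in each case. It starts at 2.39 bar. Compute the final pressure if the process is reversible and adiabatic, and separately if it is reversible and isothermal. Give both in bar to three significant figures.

adiabatic: 83.6 bar; isothermal: 36.8 bar

Isothermal: P₂ = P₁(V₁/V₂) = 2.39×15.4 = 36.81 bar.
Adiabatic: P₂ = P₁(V₁/V₂)^γ = 2.39×15.4^(1.3) = 83.59 bar.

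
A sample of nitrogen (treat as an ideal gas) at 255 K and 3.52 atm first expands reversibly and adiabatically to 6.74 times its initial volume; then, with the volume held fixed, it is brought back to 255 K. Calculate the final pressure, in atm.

For a diatomic ideal gas γ = 7/5.
Adiabatic step (PV^γ = const): P₂ = 3.52×(1/6.74)^(7/5) = 0.2435 atm; T₂ = 255×(1/6.74)^(2/5) = 118.9 K.
Isochoric: P₃ = P₂(T₃/T₂) = 0.2435 × (255/118.9) = 0.5223 atm.

P₃ ≈ 0.522 atm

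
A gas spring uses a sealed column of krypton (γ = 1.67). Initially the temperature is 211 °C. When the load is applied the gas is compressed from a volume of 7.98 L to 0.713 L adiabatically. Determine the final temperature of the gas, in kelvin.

T₂ ≈ 2440 K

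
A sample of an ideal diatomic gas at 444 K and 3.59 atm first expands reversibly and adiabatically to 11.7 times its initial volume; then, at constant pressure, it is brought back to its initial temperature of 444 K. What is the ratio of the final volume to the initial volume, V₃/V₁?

V₃/V₁ ≈ 31.3

For a diatomic ideal gas γ = 7/5.
Adiabatic step: V₂/V₁ = 11.7; T₂ = T₁·(1/11.7)^(2/5) = 166 K.
Isobaric step: V₃/V₂ = T₃/T₂ = 444/166.
V₃/V₁ = (V₂/V₁)(V₃/V₂) = 11.7 × (444/166) = 31.29.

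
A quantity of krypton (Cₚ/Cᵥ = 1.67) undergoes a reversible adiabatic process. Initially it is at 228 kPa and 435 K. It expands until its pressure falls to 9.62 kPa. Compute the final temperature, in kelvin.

T₂ ≈ 122 K

Adiabatic: T₂/T₁ = (P₂/P₁)^((γ−1)/γ).
T₂ = 435 × (9.62/228)^(0.401) = 122.2 K.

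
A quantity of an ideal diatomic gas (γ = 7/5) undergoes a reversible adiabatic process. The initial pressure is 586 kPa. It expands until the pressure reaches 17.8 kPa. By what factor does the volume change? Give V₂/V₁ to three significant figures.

From PV^γ = const, V₂/V₁ = (P₁/P₂)^(1/γ).
V₂/V₁ = (586/17.8)^(5/7) = 12.13.

V₂/V₁ ≈ 12.1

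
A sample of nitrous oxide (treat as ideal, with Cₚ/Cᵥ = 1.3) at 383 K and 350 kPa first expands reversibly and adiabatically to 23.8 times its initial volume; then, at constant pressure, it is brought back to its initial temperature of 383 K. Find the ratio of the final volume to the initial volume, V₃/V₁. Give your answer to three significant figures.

Adiabatic step: V₂/V₁ = 23.8; T₂ = T₁·(1/23.8)^(0.3) = 148 K.
Isobaric step: V₃/V₂ = T₃/T₂ = 383/148.
V₃/V₁ = (V₂/V₁)(V₃/V₂) = 23.8 × (383/148) = 61.6.

V₃/V₁ ≈ 61.6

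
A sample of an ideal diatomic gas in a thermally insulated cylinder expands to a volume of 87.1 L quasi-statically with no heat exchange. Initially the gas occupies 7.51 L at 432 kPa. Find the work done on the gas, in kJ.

γ = 7/5 for a diatomic ideal gas.
P₂ = P₁(V₁/V₂)^γ = 432×(7.51/87.1)^(7/5) = 13.98 kPa.
For a reversible adiabat, W_by_gas = (P₁V₁ − P₂V₂)/(γ−1).
W_by = (432000×0.00751 − 13980×0.0871) / (2/5) = 5068 J.
W_on_gas = −W_by = -5068 J.

W ≈ -5.07 kJ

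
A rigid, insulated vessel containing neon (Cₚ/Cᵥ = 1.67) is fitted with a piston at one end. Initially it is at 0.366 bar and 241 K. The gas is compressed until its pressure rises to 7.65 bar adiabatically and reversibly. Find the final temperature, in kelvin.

T₂ ≈ 816 K

Adiabatic: T₂/T₁ = (P₂/P₁)^((γ−1)/γ).
T₂ = 241 × (7.65/0.366)^(0.401) = 816 K.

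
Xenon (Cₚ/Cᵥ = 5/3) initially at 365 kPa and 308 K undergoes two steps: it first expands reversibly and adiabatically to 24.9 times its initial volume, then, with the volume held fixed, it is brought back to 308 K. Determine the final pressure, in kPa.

P₃ ≈ 14.7 kPa

Adiabatic step (PV^γ = const): P₂ = 365×(1/24.9)^(5/3) = 1.719 kPa; T₂ = 308×(1/24.9)^(2/3) = 36.12 K.
Isochoric: P₃ = P₂(T₃/T₂) = 1.719 × (308/36.12) = 14.66 kPa.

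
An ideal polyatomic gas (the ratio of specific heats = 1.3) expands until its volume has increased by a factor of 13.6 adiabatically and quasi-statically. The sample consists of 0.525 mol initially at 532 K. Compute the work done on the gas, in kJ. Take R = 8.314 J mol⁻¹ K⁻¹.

Adiabatic: T₁V₁^(γ−1) = T₂V₂^(γ−1) ⇒ T₂ = T₁ (V₁/V₂)^(γ−1).
T₂ = 532 × (1/13.6)^(0.3) = 243.1 K.
Q = 0, so ΔU = W_on_gas = nCᵥΔT with Cᵥ = R/(γ−1) = 27.71 J/(mol·K).
ΔU = 0.525 × 27.71 × (243.1 − 532) = -4203 J.

W ≈ -4.20 kJ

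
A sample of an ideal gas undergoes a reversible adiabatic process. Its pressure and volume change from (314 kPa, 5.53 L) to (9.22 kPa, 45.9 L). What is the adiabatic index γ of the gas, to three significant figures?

γ ≈ 1.67

PV^γ = const ⇒ γ = ln(P₂/P₁) / ln(V₁/V₂).
γ = ln(9.22/314) / ln(5.53/45.9) = 1.667.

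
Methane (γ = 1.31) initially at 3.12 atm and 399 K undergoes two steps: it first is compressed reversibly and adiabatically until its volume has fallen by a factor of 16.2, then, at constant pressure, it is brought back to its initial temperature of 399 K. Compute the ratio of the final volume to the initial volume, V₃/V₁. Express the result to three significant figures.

V₃/V₁ ≈ 0.0260

Adiabatic step: V₂/V₁ = 0.06173; T₂ = T₁·16.2^(0.31) = 946.1 K.
Isobaric step: V₃/V₂ = T₃/T₂ = 399/946.1.
V₃/V₁ = (V₂/V₁)(V₃/V₂) = 0.06173 × (399/946.1) = 0.02603.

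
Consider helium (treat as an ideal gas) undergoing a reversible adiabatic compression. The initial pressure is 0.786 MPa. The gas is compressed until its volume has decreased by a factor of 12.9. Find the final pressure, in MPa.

Adiabatic: P₁V₁^γ = P₂V₂^γ ⇒ P₂ = P₁ (V₁/V₂)^γ.
For a monatomic ideal gas γ = 5/3.
P₂ = 0.786 × 12.9^(5/3) = 55.77 MPa.

P₂ ≈ 55.8 MPa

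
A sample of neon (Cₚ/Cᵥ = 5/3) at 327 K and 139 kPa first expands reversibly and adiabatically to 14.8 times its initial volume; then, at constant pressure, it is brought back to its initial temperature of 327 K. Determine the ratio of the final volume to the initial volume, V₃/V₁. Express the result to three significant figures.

Adiabatic step: V₂/V₁ = 14.8; T₂ = T₁·(1/14.8)^(2/3) = 54.25 K.
Isobaric step: V₃/V₂ = T₃/T₂ = 327/54.25.
V₃/V₁ = (V₂/V₁)(V₃/V₂) = 14.8 × (327/54.25) = 89.21.

V₃/V₁ ≈ 89.2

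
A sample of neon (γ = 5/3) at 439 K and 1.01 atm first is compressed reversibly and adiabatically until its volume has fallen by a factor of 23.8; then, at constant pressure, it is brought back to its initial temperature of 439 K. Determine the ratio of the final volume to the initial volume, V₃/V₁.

V₃/V₁ ≈ 0.00508

Adiabatic step: V₂/V₁ = 0.04202; T₂ = T₁·23.8^(2/3) = 3632 K.
Isobaric step: V₃/V₂ = T₃/T₂ = 439/3632.
V₃/V₁ = (V₂/V₁)(V₃/V₂) = 0.04202 × (439/3632) = 0.005078.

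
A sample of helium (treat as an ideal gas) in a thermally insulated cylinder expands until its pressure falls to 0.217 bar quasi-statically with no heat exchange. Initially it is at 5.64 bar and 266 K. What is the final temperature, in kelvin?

T₂ ≈ 72.3 K

Along an adiabat T P^((1−γ)/γ) is constant, so T₂ = T₁ (P₂/P₁)^((γ−1)/γ).
For a monatomic ideal gas γ = 5/3, so (γ−1)/γ = 2/5.
T₂ = 266 × (0.217/5.64)^(2/5) = 72.27 K.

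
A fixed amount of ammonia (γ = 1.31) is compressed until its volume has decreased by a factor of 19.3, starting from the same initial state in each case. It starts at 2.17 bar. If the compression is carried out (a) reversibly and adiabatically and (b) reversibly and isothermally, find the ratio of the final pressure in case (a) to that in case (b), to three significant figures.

P_adiabatic / P_isothermal ≈ 2.50

Isothermal: P_b = P₁(V₁/V₂) = 2.17×19.3.
Adiabatic: P_a = P₁(V₁/V₂)^γ = 2.17×19.3^(1.31).
P_a/P_b = (V₁/V₂)^(γ−1) = 19.3^(0.31) = 2.503.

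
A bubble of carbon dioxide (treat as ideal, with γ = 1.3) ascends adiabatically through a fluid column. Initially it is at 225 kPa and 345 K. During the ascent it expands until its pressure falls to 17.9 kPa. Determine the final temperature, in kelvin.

Adiabatic: T₂/T₁ = (P₂/P₁)^((γ−1)/γ).
T₂ = 345 × (17.9/225)^(0.231) = 192.4 K.

T₂ ≈ 192 K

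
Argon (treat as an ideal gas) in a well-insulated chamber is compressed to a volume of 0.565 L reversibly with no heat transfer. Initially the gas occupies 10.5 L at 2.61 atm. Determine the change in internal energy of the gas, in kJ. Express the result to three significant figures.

γ = 5/3 for a monatomic ideal gas.
P₂ = P₁(V₁/V₂)^γ = 2.61×(10.5/0.565)^(5/3) = 340.3 atm.
For a reversible adiabat, W_by_gas = (P₁V₁ − P₂V₂)/(γ−1).
W_by = (264500×0.0105 − 3.448×10^7×0.000565) / (2/3) = -25060 J.
Q = 0 ⇒ ΔU = −W_by = 25060 J.

ΔU ≈ 25.1 kJ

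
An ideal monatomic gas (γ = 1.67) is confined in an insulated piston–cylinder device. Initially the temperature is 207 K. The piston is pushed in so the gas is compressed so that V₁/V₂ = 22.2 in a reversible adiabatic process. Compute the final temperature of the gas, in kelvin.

T₂ ≈ 1650 K

For a reversible adiabat TV^(γ−1) is constant, so T₂ = T₁ (V₁/V₂)^(γ−1).
T₂ = 207 × 22.2^(0.67) = 1652 K.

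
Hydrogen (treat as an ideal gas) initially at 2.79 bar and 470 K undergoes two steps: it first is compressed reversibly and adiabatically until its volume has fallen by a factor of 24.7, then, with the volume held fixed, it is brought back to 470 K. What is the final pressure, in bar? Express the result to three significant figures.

For a diatomic ideal gas γ = 7/5.
Adiabatic step (PV^γ = const): P₂ = 2.79×24.7^(7/5) = 248.5 bar; T₂ = 470×24.7^(2/5) = 1695 K.
Isochoric: P₃ = P₂(T₃/T₂) = 248.5 × (470/1695) = 68.91 bar.

P₃ ≈ 68.9 bar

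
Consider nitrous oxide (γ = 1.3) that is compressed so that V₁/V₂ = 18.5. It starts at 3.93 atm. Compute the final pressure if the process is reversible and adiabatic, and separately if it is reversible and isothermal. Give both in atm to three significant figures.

Isothermal: P₂ = P₁(V₁/V₂) = 3.93×18.5 = 72.7 atm.
Adiabatic: P₂ = P₁(V₁/V₂)^γ = 3.93×18.5^(1.3) = 174.5 atm.

adiabatic: 174 atm; isothermal: 72.7 atm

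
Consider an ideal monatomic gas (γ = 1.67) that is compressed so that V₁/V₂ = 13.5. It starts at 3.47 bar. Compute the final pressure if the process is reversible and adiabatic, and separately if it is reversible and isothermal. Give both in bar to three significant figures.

adiabatic: 268 bar; isothermal: 46.8 bar

Isothermal: P₂ = P₁(V₁/V₂) = 3.47×13.5 = 46.85 bar.
Adiabatic: P₂ = P₁(V₁/V₂)^γ = 3.47×13.5^(1.67) = 267.9 bar.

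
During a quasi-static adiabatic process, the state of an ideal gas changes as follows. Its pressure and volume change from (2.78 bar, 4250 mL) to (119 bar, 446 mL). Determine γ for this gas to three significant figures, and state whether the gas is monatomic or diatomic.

PV^γ = const ⇒ γ = ln(P₂/P₁) / ln(V₁/V₂).
γ = ln(119/2.78) / ln(4250/446) = 1.666.
γ ≈ 1.67 is close to 5/3, so the gas is monatomic.

γ ≈ 1.67; monatomic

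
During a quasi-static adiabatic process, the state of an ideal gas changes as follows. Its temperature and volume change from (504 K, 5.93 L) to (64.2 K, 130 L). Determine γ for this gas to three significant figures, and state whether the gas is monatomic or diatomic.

γ ≈ 1.67; monatomic

TV^(γ−1) = const ⇒ γ − 1 = ln(T₂/T₁) / ln(V₁/V₂).
γ = 1 + ln(64.2/504) / ln(5.93/130) = 1.667.
γ ≈ 1.67 is close to 5/3, so the gas is monatomic.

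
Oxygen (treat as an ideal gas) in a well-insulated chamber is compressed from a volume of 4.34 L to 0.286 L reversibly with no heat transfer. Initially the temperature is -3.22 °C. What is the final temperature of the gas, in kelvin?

For a reversible adiabat TV^(γ−1) is constant, so T₂ = T₁ (V₁/V₂)^(γ−1).
For a diatomic ideal gas γ = 7/5, so γ−1 = 2/5.
T₁ = -3.22 °C = 269.9 K.
T₂ = 269.9 × (4.34/0.286)^(2/5) = 801.1 K.

T₂ ≈ 801 K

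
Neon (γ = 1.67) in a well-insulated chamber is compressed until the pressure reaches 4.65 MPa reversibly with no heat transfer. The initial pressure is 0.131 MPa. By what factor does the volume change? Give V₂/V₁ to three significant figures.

V₂/V₁ ≈ 0.118

From PV^γ = const, V₂/V₁ = (P₁/P₂)^(1/γ).
V₂/V₁ = (0.131/4.65)^(0.599) = 0.118.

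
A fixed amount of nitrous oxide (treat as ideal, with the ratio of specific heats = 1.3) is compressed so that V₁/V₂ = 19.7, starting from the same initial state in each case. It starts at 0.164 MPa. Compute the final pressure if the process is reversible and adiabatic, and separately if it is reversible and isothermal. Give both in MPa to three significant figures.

adiabatic: 7.90 MPa; isothermal: 3.23 MPa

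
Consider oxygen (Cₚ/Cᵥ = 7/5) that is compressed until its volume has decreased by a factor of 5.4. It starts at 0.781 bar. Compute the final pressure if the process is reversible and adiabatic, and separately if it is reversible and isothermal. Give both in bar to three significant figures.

Isothermal: P₂ = P₁(V₁/V₂) = 0.781×5.4 = 4.217 bar.
Adiabatic: P₂ = P₁(V₁/V₂)^γ = 0.781×5.4^(7/5) = 8.279 bar.

adiabatic: 8.28 bar; isothermal: 4.22 bar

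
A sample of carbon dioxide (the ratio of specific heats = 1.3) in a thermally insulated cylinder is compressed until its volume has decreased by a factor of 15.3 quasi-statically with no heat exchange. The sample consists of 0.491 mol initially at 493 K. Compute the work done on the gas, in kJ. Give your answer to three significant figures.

Adiabatic: T₁V₁^(γ−1) = T₂V₂^(γ−1) ⇒ T₂ = T₁ (V₁/V₂)^(γ−1).
T₂ = 493 × 15.3^(0.3) = 1118 K.
Q = 0, so ΔU = W_on_gas = nCᵥΔT with Cᵥ = R/(γ−1) = 27.71 J/(mol·K).
ΔU = 0.491 × 27.71 × (1118 − 493) = 8498 J.

W ≈ 8.50 kJ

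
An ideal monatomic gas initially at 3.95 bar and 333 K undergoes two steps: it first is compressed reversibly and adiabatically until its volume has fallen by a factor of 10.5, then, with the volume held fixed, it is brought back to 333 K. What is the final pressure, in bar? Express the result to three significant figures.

For a monatomic ideal gas γ = 5/3.
Adiabatic step (PV^γ = const): P₂ = 3.95×10.5^(5/3) = 198.9 bar; T₂ = 333×10.5^(2/3) = 1597 K.
Isochoric: P₃ = P₂(T₃/T₂) = 198.9 × (333/1597) = 41.48 bar.

P₃ ≈ 41.5 bar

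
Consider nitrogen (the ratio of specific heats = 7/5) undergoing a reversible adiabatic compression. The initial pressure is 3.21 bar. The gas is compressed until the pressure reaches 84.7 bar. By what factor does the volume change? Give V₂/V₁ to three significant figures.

V₂/V₁ ≈ 0.0965

From PV^γ = const, V₂/V₁ = (P₁/P₂)^(1/γ).
V₂/V₁ = (3.21/84.7)^(5/7) = 0.09654.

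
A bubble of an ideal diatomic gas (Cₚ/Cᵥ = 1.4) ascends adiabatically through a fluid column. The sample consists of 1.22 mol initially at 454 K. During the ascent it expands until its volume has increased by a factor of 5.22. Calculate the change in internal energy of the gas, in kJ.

Adiabatic: T₁V₁^(γ−1) = T₂V₂^(γ−1) ⇒ T₂ = T₁ (V₁/V₂)^(γ−1).
T₂ = 454 × (1/5.22)^(0.4) = 234.4 K.
Q = 0, so ΔU = W_on_gas = nCᵥΔT with Cᵥ = R/(γ−1) = 20.79 J/(mol·K).
ΔU = 1.22 × 20.79 × (234.4 − 454) = -5568 J.

ΔU ≈ -5.57 kJ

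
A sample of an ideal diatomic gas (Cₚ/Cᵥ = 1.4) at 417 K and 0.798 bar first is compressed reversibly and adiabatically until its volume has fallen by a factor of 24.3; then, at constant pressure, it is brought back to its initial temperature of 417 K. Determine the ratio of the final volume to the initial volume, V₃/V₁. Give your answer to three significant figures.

Adiabatic step: V₂/V₁ = 0.04115; T₂ = T₁·24.3^(0.4) = 1494 K.
Isobaric step: V₃/V₂ = T₃/T₂ = 417/1494.
V₃/V₁ = (V₂/V₁)(V₃/V₂) = 0.04115 × (417/1494) = 0.01149.

V₃/V₁ ≈ 0.0115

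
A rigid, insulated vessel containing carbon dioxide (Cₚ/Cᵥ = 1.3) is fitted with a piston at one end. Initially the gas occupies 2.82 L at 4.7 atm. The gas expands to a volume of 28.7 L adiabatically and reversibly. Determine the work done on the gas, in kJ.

W ≈ -2.24 kJ

P₂ = P₁(V₁/V₂)^γ = 4.7×(2.82/28.7)^(1.3) = 0.2302 atm.
For a reversible adiabat, W_by_gas = (P₁V₁ − P₂V₂)/(γ−1).
W_by = (476200×0.00282 − 23330×0.0287) / (0.3) = 2245 J.
W_on_gas = −W_by = -2245 J.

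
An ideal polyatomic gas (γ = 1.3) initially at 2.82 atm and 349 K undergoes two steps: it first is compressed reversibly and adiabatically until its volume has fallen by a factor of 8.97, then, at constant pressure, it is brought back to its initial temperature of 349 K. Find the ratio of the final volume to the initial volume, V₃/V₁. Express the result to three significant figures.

Adiabatic step: V₂/V₁ = 0.1115; T₂ = T₁·8.97^(0.3) = 674 K.
Isobaric step: V₃/V₂ = T₃/T₂ = 349/674.
V₃/V₁ = (V₂/V₁)(V₃/V₂) = 0.1115 × (349/674) = 0.05773.

V₃/V₁ ≈ 0.0577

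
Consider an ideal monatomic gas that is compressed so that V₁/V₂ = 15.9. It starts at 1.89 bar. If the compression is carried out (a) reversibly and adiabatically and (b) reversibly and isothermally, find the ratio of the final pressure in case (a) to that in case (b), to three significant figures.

P_adiabatic / P_isothermal ≈ 6.32

For a monatomic ideal gas γ = 5/3.
Isothermal: P_b = P₁(V₁/V₂) = 1.89×15.9.
Adiabatic: P_a = P₁(V₁/V₂)^γ = 1.89×15.9^(5/3).
P_a/P_b = (V₁/V₂)^(γ−1) = 15.9^(2/3) = 6.323.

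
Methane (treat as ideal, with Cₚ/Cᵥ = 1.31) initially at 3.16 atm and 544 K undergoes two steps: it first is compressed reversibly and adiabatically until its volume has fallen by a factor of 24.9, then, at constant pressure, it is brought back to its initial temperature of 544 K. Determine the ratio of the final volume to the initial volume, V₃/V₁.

Adiabatic step: V₂/V₁ = 0.04016; T₂ = T₁·24.9^(0.31) = 1474 K.
Isobaric step: V₃/V₂ = T₃/T₂ = 544/1474.
V₃/V₁ = (V₂/V₁)(V₃/V₂) = 0.04016 × (544/1474) = 0.01482.

V₃/V₁ ≈ 0.0148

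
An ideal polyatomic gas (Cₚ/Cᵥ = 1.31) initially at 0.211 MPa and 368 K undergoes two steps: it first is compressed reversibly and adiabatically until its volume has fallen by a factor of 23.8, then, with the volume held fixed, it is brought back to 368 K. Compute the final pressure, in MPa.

Adiabatic step (PV^γ = const): P₂ = 0.211×23.8^(1.31) = 13.42 MPa; T₂ = 368×23.8^(0.31) = 983.1 K.
Isochoric: P₃ = P₂(T₃/T₂) = 13.42 × (368/983.1) = 5.022 MPa.

P₃ ≈ 5.02 MPa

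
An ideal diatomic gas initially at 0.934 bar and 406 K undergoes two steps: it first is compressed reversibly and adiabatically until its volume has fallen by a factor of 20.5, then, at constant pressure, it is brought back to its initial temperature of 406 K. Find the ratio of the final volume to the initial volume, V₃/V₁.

V₃/V₁ ≈ 0.0146

For a diatomic ideal gas γ = 7/5.
Adiabatic step: V₂/V₁ = 0.04878; T₂ = T₁·20.5^(2/5) = 1359 K.
Isobaric step: V₃/V₂ = T₃/T₂ = 406/1359.
V₃/V₁ = (V₂/V₁)(V₃/V₂) = 0.04878 × (406/1359) = 0.01457.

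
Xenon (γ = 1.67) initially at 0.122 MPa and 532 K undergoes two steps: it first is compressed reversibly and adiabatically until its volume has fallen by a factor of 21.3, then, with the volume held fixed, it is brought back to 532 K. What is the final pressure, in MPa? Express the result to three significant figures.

Adiabatic step (PV^γ = const): P₂ = 0.122×21.3^(1.67) = 20.17 MPa; T₂ = 532×21.3^(0.67) = 4130 K.
Isochoric: P₃ = P₂(T₃/T₂) = 20.17 × (532/4130) = 2.599 MPa.

P₃ ≈ 2.60 MPa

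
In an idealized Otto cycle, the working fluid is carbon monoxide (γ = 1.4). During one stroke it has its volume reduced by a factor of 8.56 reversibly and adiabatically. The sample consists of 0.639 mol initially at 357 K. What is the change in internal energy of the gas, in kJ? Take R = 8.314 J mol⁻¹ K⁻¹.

ΔU ≈ 6.45 kJ

For a reversible adiabat TV^(γ−1) is constant, so T₂ = T₁ (V₁/V₂)^(γ−1).
T₂ = 357 × 8.56^(0.4) = 842.7 K.
Q = 0, so ΔU = W_on_gas = nCᵥΔT with Cᵥ = R/(γ−1) = 20.79 J/(mol·K).
ΔU = 0.639 × 20.79 × (842.7 − 357) = 6450 J.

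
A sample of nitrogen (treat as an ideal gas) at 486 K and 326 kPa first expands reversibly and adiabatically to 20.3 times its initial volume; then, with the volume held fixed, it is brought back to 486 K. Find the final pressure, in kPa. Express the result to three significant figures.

P₃ ≈ 16.1 kPa

For a diatomic ideal gas γ = 7/5.
Adiabatic step (PV^γ = const): P₂ = 326×(1/20.3)^(7/5) = 4.816 kPa; T₂ = 486×(1/20.3)^(2/5) = 145.8 K.
Isochoric: P₃ = P₂(T₃/T₂) = 4.816 × (486/145.8) = 16.06 kPa.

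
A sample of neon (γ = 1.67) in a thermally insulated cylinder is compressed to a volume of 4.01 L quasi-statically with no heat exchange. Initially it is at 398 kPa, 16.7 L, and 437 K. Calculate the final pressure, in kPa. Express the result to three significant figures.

Adiabatic: P₁V₁^γ = P₂V₂^γ ⇒ P₂ = P₁ (V₁/V₂)^γ.
P₂ = 398 × (16.7/4.01)^(1.67) = 4311 kPa.

P₂ ≈ 4310 kPa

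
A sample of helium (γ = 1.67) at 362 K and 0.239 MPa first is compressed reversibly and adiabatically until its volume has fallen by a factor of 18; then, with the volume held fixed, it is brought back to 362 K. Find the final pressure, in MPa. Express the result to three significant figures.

Adiabatic step (PV^γ = const): P₂ = 0.239×18^(1.67) = 29.83 MPa; T₂ = 362×18^(0.67) = 2510 K.
Isochoric: P₃ = P₂(T₃/T₂) = 29.83 × (362/2510) = 4.302 MPa.

P₃ ≈ 4.30 MPa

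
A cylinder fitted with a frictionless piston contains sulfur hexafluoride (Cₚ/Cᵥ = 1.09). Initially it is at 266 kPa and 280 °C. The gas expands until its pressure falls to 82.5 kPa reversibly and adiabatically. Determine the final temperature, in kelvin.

Adiabatic: T₂/T₁ = (P₂/P₁)^((γ−1)/γ).
T₁ = 280 °C = 553.1 K.
T₂ = 553.1 × (82.5/266)^(0.0826) = 502.2 K.

T₂ ≈ 502 K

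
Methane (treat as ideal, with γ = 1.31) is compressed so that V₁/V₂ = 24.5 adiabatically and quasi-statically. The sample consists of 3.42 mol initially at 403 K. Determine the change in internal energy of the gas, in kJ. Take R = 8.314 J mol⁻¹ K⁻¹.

For a reversible adiabat TV^(γ−1) is constant, so T₂ = T₁ (V₁/V₂)^(γ−1).
T₂ = 403 × 24.5^(0.31) = 1086 K.
Q = 0, so ΔU = W_on_gas = nCᵥΔT with Cᵥ = R/(γ−1) = 26.82 J/(mol·K).
ΔU = 3.42 × 26.82 × (1086 − 403) = 62670 J.

ΔU ≈ 62.7 kJ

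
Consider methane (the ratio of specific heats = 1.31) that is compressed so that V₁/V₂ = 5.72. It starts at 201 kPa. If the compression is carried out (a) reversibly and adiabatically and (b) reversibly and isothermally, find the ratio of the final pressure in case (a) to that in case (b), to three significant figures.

Isothermal: P_b = P₁(V₁/V₂) = 201×5.72.
Adiabatic: P_a = P₁(V₁/V₂)^γ = 201×5.72^(1.31).
P_a/P_b = (V₁/V₂)^(γ−1) = 5.72^(0.31) = 1.717.

P_adiabatic / P_isothermal ≈ 1.72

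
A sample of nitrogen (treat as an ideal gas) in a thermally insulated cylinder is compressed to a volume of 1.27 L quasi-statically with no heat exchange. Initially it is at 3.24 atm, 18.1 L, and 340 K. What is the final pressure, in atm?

P₂ ≈ 134 atm

Adiabatic: P₁V₁^γ = P₂V₂^γ ⇒ P₂ = P₁ (V₁/V₂)^γ.
γ = 7/5 for a diatomic ideal gas.
P₂ = 3.24 × (18.1/1.27)^(7/5) = 133.7 atm.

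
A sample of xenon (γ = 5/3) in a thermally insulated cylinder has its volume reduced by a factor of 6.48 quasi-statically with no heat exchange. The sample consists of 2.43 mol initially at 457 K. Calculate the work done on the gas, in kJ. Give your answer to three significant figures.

Adiabatic: T₁V₁^(γ−1) = T₂V₂^(γ−1) ⇒ T₂ = T₁ (V₁/V₂)^(γ−1).
T₂ = 457 × 6.48^(2/3) = 1588 K.
Q = 0, so ΔU = W_on_gas = nCᵥΔT with Cᵥ = R/(γ−1) = 12.47 J/(mol·K).
ΔU = 2.43 × 12.47 × (1588 − 457) = 34290 J.

W ≈ 34.3 kJ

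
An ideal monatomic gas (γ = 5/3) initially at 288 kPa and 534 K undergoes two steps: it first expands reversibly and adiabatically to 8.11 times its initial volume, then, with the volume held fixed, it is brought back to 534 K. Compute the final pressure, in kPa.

Adiabatic step (PV^γ = const): P₂ = 288×(1/8.11)^(5/3) = 8.797 kPa; T₂ = 534×(1/8.11)^(2/3) = 132.3 K.
Isochoric: P₃ = P₂(T₃/T₂) = 8.797 × (534/132.3) = 35.51 kPa.

P₃ ≈ 35.5 kPa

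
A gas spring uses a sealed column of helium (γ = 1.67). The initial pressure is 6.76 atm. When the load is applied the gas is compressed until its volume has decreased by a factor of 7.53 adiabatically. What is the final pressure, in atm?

Since PV^γ is constant along a reversible adiabat, P₂ = P₁ (V₁/V₂)^γ.
P₂ = 6.76 × 7.53^(1.67) = 196.9 atm.

P₂ ≈ 197 atm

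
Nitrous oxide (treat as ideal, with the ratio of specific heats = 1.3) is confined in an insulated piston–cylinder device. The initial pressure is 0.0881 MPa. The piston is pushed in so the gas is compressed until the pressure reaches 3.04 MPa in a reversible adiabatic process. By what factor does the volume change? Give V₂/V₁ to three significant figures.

V₂/V₁ ≈ 0.0656

From PV^γ = const, V₂/V₁ = (P₁/P₂)^(1/γ).
V₂/V₁ = (0.0881/3.04)^(0.769) = 0.06561.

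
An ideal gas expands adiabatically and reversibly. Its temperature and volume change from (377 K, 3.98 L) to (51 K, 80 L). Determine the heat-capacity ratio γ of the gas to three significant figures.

TV^(γ−1) = const ⇒ γ − 1 = ln(T₂/T₁) / ln(V₁/V₂).
γ = 1 + ln(51/377) / ln(3.98/80) = 1.667.

γ ≈ 1.67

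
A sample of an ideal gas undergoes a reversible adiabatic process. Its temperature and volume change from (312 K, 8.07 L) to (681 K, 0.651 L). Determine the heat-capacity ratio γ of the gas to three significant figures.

TV^(γ−1) = const ⇒ γ − 1 = ln(T₂/T₁) / ln(V₁/V₂).
γ = 1 + ln(681/312) / ln(8.07/0.651) = 1.31.

γ ≈ 1.31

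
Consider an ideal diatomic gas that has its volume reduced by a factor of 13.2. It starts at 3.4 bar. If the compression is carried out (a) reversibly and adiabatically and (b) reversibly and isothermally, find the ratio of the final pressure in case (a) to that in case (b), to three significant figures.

P_adiabatic / P_isothermal ≈ 2.81

For a diatomic ideal gas γ = 7/5.
Isothermal: P_b = P₁(V₁/V₂) = 3.4×13.2.
Adiabatic: P_a = P₁(V₁/V₂)^γ = 3.4×13.2^(7/5).
P_a/P_b = (V₁/V₂)^(γ−1) = 13.2^(2/5) = 2.807.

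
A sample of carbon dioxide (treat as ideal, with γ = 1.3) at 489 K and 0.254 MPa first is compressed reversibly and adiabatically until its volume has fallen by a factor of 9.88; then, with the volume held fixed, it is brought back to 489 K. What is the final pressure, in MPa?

Adiabatic step (PV^γ = const): P₂ = 0.254×9.88^(1.3) = 4.989 MPa; T₂ = 489×9.88^(0.3) = 972.2 K.
Isochoric: P₃ = P₂(T₃/T₂) = 4.989 × (489/972.2) = 2.51 MPa.

P₃ ≈ 2.51 MPa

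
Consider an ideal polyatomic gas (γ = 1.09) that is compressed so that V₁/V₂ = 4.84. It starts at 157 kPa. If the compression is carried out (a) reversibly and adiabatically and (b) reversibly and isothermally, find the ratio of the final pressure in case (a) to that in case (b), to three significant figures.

Isothermal: P_b = P₁(V₁/V₂) = 157×4.84.
Adiabatic: P_a = P₁(V₁/V₂)^γ = 157×4.84^(1.09).
P_a/P_b = (V₁/V₂)^(γ−1) = 4.84^(0.09) = 1.152.

P_adiabatic / P_isothermal ≈ 1.15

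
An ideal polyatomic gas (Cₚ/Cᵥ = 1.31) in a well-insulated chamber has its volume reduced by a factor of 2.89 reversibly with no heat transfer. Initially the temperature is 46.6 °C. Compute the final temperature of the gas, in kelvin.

T₂ ≈ 444 K

For a reversible adiabat TV^(γ−1) is constant, so T₂ = T₁ (V₁/V₂)^(γ−1).
T₁ = 46.6 °C = 319.8 K.
T₂ = 319.8 × 2.89^(0.31) = 444.3 K.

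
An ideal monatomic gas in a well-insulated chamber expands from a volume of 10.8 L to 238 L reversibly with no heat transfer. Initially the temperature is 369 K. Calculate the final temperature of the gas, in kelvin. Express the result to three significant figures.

T₂ ≈ 46.9 K

For a reversible adiabat TV^(γ−1) is constant, so T₂ = T₁ (V₁/V₂)^(γ−1).
For a monatomic ideal gas γ = 5/3, so γ−1 = 2/3.
T₂ = 369 × (10.8/238)^(2/3) = 46.95 K.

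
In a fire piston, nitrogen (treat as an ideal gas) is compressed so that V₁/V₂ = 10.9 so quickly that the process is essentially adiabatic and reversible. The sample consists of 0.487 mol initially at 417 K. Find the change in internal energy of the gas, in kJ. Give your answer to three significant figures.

For a reversible adiabat TV^(γ−1) is constant, so T₂ = T₁ (V₁/V₂)^(γ−1).
γ = 7/5 for a diatomic ideal gas, so γ−1 = 2/5.
T₂ = 417 × 10.9^(2/5) = 1084 K.
Q = 0, so ΔU = W_on_gas = nCᵥΔT with Cᵥ = R/(γ−1) = 20.79 J/(mol·K).
ΔU = 0.487 × 20.79 × (1084 − 417) = 6754 J.

ΔU ≈ 6.75 kJ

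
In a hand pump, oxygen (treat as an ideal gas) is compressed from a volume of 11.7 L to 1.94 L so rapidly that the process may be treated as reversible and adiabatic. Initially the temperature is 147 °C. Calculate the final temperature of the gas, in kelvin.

T₂ ≈ 862 K

Adiabatic: T₁V₁^(γ−1) = T₂V₂^(γ−1) ⇒ T₂ = T₁ (V₁/V₂)^(γ−1).
For a diatomic ideal gas γ = 7/5, so γ−1 = 2/5.
T₁ = 147 °C = 420.1 K.
T₂ = 420.1 × (11.7/1.94)^(2/5) = 862.1 K.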